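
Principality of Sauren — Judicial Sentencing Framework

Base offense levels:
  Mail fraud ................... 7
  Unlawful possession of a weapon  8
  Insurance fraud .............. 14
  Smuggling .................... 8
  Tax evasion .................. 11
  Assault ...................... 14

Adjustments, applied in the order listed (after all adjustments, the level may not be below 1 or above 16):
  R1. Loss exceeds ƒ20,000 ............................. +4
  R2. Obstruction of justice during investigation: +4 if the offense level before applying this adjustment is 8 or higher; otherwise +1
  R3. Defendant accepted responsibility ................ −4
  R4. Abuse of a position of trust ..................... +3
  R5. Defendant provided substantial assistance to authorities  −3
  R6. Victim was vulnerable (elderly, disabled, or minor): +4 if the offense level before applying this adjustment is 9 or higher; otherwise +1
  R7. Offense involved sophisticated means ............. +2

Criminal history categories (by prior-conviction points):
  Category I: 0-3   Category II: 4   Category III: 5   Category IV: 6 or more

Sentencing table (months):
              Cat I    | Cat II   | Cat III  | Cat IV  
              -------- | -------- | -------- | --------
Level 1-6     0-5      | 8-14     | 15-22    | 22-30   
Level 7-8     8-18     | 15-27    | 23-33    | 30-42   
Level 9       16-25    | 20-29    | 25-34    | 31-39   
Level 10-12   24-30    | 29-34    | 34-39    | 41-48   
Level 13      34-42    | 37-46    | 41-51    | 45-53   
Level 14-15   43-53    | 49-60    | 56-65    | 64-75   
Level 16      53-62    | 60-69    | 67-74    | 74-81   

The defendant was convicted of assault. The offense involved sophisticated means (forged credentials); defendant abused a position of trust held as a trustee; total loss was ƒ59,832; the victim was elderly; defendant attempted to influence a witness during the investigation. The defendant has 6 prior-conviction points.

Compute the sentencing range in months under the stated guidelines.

74-81 months

Base offense level for assault: 14.
R1 applies: 14 + 4 = 18.
R2 applies (level before this adjustment is 18 ≥ 8, so +4): 18 + 4 = 22.
R3 does not apply.
R4 applies: 22 + 3 = 25.
R6 applies (level before this adjustment is 25 ≥ 9, so +4): 25 + 4 = 29.
R7 applies: 29 + 2 = 31.
Level 31 exceeds the maximum of 16; capped at 16.
Final offense level: 16.
Criminal history: 6 prior points → Category IV (6+).
Level 16 falls in the 16 band.
Grid: Level 16 × Category IV = 74-81 months.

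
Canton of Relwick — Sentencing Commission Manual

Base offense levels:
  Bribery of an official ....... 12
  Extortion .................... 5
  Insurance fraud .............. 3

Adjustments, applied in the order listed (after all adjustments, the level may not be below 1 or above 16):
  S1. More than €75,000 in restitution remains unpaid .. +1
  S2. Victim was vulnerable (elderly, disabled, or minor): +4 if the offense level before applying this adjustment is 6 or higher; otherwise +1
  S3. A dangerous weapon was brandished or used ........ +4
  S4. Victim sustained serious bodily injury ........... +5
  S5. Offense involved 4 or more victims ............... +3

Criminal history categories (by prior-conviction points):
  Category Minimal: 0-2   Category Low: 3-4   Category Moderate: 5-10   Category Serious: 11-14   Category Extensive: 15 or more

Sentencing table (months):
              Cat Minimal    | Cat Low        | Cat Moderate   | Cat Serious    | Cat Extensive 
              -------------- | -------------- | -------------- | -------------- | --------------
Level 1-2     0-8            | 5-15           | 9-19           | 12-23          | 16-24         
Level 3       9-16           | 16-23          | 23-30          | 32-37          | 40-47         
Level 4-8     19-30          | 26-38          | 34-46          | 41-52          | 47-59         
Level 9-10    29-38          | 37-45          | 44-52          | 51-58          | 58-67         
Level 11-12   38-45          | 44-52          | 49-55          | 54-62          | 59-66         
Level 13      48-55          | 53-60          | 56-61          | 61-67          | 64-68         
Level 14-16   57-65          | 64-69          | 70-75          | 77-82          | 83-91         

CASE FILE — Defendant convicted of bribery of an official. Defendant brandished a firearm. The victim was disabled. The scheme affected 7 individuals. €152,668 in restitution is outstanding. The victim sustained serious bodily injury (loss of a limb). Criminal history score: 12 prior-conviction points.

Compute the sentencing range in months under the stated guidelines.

77-82 months

Base offense level for bribery of an official: 12.
S1 applies: 12 + 1 = 13.
S2 applies (level before this adjustment is 13 ≥ 6, so +4): 13 + 4 = 17.
S3 applies: 17 + 4 = 21.
S4 applies: 21 + 5 = 26.
S5 applies: 26 + 3 = 29.
Level 29 exceeds the maximum of 16; capped at 16.
Final offense level: 16.
Criminal history: 12 prior points → Category Serious (11-14).
Level 16 falls in the 14-16 band.
Grid: Level 14-16 × Category Serious = 77-82 months.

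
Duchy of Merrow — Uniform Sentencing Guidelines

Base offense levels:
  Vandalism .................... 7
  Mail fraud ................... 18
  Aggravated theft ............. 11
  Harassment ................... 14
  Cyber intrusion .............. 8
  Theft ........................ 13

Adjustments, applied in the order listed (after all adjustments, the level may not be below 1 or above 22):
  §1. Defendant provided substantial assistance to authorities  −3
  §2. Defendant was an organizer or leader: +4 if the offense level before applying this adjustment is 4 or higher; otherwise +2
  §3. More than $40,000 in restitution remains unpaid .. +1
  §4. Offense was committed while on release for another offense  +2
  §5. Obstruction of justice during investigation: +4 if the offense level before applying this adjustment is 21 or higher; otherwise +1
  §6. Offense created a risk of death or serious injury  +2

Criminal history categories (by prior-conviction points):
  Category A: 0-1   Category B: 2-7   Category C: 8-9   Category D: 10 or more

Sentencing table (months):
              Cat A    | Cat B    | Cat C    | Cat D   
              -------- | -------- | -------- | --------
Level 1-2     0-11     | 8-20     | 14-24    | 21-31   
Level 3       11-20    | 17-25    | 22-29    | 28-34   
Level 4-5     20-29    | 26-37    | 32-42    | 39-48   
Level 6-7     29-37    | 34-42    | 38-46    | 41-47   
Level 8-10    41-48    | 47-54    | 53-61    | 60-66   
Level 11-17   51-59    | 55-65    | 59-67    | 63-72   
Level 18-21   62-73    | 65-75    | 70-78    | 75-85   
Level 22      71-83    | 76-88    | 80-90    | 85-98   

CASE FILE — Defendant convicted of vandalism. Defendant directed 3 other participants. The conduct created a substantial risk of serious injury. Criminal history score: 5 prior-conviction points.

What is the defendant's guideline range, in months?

55-65 months

Base offense level for vandalism: 7.
§2 applies (level before this adjustment is 7 ≥ 4, so +4): 7 + 4 = 11.
§5 does not apply.
§6 applies: 11 + 2 = 13.
Final offense level: 13.
Criminal history: 5 prior points → Category B (2-7).
Level 13 falls in the 11-17 band.
Grid: Level 11-17 × Category B = 55-65 months.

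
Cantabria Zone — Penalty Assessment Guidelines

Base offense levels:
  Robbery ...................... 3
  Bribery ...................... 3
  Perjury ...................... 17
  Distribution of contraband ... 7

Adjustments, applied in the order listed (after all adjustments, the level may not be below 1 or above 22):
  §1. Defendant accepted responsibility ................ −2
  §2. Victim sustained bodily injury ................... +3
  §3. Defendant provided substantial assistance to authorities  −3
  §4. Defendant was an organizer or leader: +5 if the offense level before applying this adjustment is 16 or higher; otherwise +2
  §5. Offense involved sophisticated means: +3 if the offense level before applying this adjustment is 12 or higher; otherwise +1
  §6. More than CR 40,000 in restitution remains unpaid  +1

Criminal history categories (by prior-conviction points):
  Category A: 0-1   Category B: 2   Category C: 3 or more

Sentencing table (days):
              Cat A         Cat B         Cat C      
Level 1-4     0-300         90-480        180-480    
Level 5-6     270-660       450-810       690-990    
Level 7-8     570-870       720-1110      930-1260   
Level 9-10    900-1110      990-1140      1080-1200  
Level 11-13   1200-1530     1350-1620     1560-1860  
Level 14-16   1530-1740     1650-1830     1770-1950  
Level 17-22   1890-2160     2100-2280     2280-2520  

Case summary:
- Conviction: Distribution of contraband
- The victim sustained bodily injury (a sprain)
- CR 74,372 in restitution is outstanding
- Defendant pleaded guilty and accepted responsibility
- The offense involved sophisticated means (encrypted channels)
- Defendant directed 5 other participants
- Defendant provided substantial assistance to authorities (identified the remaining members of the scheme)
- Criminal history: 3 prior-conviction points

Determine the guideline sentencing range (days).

Base offense level for distribution of contraband: 7.
§1 applies: 7 − 2 = 5.
§2 applies: 5 + 3 = 8.
§3 applies: 8 − 3 = 5.
§4 applies (level before this adjustment is 5 < 16, so +2): 5 + 2 = 7.
§5 applies (level before this adjustment is 7 < 12, so +1): 7 + 1 = 8.
§6 applies: 8 + 1 = 9.
Final offense level: 9.
Criminal history: 3 prior points → Category C (3+).
Level 9 falls in the 9-10 band.
Grid: Level 9-10 × Category C = 1080-1200 days.

1080-1200 days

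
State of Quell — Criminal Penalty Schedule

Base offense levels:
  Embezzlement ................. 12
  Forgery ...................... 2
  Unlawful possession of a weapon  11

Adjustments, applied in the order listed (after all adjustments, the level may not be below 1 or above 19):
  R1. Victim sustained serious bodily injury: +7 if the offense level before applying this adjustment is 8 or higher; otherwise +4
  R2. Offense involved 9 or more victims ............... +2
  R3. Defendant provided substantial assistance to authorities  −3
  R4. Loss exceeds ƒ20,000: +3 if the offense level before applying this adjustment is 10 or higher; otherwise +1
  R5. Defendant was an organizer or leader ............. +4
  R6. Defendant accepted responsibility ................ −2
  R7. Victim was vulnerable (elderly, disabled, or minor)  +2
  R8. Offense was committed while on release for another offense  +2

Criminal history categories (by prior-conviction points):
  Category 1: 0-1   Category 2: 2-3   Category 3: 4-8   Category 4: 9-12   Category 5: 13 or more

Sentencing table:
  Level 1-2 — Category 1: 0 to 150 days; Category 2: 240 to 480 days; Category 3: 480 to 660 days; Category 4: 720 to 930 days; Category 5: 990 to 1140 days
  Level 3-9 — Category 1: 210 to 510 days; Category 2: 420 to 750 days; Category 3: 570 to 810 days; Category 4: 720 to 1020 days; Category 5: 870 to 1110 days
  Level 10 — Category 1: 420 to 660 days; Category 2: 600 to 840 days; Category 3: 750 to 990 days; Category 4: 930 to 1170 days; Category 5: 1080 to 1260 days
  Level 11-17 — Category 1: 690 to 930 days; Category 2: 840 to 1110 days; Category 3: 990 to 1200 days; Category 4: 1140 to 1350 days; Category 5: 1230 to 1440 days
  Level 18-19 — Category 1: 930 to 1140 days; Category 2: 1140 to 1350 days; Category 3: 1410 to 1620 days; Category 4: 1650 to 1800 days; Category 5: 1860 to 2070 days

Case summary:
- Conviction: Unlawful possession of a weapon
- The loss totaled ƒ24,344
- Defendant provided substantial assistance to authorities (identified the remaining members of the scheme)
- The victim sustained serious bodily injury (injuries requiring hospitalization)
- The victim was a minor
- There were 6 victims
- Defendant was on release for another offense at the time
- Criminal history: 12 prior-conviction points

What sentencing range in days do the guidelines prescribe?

Base offense level for unlawful possession of a weapon: 11.
R1 applies (level before this adjustment is 11 ≥ 8, so +7): 11 + 7 = 18.
R3 applies: 18 − 3 = 15.
R4 applies (level before this adjustment is 15 ≥ 10, so +3): 15 + 3 = 18.
R5 does not apply.
R6 does not apply.
R7 applies: 18 + 2 = 20.
R8 applies: 20 + 2 = 22.
Level 22 exceeds the maximum of 19; capped at 19.
Final offense level: 19.
Criminal history: 12 prior points → Category 4 (9-12).
Level 19 falls in the 18-19 band.
Grid: Level 18-19 × Category 4 = 1650-1800 days.

1650-1800 days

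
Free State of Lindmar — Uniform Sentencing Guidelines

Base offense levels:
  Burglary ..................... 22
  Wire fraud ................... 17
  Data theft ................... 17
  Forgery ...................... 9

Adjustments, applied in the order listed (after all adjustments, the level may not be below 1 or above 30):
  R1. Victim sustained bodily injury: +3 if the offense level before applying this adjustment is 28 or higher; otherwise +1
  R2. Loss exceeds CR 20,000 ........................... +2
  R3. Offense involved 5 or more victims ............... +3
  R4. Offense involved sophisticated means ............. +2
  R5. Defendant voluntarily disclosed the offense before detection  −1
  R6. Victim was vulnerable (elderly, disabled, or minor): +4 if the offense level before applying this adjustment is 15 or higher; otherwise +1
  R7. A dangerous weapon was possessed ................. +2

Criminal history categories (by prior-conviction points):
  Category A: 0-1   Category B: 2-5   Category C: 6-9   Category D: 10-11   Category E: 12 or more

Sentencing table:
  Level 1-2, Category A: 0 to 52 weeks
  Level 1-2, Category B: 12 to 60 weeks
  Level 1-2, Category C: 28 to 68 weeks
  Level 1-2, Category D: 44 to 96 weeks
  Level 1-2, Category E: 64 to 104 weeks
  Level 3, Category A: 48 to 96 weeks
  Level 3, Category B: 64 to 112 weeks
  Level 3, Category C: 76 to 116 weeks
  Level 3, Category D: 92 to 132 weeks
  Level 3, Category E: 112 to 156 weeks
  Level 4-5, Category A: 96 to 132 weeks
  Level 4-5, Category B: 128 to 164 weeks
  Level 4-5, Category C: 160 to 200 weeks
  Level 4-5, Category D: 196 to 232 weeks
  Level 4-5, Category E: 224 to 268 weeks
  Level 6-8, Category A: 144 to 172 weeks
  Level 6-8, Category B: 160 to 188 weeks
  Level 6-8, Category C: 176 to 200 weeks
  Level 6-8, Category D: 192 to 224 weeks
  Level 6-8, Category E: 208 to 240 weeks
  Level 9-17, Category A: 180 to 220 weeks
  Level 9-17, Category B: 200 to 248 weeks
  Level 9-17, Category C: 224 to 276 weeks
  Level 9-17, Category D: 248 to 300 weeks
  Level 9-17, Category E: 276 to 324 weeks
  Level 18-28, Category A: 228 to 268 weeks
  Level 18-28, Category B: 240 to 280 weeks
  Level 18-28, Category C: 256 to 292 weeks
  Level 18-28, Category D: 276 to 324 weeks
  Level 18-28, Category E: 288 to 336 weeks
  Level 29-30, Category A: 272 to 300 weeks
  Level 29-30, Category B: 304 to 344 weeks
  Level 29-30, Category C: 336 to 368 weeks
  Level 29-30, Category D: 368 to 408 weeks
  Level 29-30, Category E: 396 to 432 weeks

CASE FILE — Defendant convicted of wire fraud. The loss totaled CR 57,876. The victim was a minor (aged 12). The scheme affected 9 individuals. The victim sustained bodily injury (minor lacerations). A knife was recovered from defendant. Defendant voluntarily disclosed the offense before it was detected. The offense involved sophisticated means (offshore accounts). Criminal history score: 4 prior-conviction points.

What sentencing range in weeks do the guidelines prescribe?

304-344 weeks

Base offense level for wire fraud: 17.
R1 applies (level before this adjustment is 17 < 28, so +1): 17 + 1 = 18.
R2 applies: 18 + 2 = 20.
R3 applies: 20 + 3 = 23.
R4 applies: 23 + 2 = 25.
R5 applies: 25 − 1 = 24.
R6 applies (level before this adjustment is 24 ≥ 15, so +4): 24 + 4 = 28.
R7 applies: 28 + 2 = 30.
Final offense level: 30.
Criminal history: 4 prior points → Category B (2-5).
Level 30 falls in the 29-30 band.
Grid: Level 29-30 × Category B = 304-344 weeks.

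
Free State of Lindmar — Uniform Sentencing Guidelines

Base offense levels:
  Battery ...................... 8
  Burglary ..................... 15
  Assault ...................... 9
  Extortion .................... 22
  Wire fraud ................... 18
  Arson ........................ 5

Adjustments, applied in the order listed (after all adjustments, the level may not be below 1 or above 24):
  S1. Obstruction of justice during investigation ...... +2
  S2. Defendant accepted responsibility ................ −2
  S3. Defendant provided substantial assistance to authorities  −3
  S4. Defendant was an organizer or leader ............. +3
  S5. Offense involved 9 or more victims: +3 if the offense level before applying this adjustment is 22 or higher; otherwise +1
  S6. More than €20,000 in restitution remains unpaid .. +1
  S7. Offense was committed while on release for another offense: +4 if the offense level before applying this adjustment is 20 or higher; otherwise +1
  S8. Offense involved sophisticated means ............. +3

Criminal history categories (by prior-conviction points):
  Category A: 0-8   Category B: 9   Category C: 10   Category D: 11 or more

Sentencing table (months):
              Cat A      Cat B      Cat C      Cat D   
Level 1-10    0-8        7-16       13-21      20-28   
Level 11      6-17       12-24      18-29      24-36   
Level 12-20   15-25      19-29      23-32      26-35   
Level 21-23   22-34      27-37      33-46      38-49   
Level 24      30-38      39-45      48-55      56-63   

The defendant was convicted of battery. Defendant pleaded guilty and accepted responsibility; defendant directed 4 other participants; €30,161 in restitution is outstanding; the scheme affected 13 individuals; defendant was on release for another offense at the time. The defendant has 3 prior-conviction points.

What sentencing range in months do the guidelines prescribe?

Base offense level for battery: 8.
S1 does not apply.
S2 applies: 8 − 2 = 6.
S3 does not apply.
S4 applies: 6 + 3 = 9.
S5 applies (level before this adjustment is 9 < 22, so +1): 9 + 1 = 10.
S6 applies: 10 + 1 = 11.
S7 applies (level before this adjustment is 11 < 20, so +1): 11 + 1 = 12.
Final offense level: 12.
Criminal history: 3 prior points → Category A (0-8).
Level 12 falls in the 12-20 band.
Grid: Level 12-20 × Category A = 15-25 months.

15-25 months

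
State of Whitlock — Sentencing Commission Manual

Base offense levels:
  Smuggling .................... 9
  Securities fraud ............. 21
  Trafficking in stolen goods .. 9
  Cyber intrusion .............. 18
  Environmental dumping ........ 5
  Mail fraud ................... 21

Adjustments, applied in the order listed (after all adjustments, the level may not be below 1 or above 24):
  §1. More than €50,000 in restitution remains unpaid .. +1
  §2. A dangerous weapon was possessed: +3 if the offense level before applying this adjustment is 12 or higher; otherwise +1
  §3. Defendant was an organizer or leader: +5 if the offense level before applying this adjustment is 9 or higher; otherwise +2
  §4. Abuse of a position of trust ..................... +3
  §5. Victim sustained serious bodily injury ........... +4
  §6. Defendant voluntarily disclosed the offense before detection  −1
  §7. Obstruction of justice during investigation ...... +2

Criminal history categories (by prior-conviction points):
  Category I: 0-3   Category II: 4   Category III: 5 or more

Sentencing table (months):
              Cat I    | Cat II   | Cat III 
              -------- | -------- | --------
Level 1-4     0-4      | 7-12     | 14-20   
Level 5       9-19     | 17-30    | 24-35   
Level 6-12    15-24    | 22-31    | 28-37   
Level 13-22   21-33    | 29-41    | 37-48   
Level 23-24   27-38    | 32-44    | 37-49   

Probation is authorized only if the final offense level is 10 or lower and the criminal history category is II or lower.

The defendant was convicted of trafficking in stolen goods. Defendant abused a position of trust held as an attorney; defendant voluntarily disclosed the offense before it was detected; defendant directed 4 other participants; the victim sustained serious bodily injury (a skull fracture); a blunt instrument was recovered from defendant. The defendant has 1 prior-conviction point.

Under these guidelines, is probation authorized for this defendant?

Base offense level for trafficking in stolen goods: 9.
§1 does not apply.
§2 applies (level before this adjustment is 9 < 12, so +1): 9 + 1 = 10.
§3 applies (level before this adjustment is 10 ≥ 9, so +5): 10 + 5 = 15.
§4 applies: 15 + 3 = 18.
§5 applies: 18 + 4 = 22.
§6 applies: 22 − 1 = 21.
Final offense level: 21.
Criminal history: 1 prior point → Category I (0-3).
Level 21 falls in the 13-22 band.
Grid: Level 13-22 × Category I = 21-33 months.
Probation check: level 21 > 10 and category I ≤ II → not eligible.

No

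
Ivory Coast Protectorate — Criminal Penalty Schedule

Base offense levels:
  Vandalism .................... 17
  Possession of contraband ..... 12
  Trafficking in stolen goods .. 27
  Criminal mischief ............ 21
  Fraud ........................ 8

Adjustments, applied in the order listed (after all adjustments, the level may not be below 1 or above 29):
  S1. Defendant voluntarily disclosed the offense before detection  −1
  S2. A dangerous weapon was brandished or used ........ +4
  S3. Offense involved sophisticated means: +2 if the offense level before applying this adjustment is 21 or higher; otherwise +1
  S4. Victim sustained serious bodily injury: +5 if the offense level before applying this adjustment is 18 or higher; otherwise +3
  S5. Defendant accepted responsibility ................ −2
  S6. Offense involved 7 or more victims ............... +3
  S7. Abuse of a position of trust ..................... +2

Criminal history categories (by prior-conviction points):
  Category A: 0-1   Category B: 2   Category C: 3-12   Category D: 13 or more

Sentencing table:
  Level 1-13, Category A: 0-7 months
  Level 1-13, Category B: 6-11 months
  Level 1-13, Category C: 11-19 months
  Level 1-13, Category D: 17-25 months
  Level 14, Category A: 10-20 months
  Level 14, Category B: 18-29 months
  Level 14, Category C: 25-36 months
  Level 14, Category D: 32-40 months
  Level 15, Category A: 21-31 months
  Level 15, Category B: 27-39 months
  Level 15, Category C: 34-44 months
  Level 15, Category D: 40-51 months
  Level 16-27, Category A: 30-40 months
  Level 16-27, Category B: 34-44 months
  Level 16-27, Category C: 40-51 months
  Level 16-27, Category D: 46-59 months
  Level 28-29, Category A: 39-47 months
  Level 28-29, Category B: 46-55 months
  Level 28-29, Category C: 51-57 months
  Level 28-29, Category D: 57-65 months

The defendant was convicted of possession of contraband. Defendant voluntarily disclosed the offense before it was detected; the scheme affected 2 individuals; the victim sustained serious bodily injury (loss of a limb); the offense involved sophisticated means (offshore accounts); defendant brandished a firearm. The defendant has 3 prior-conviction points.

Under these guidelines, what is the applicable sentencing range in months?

40-51 months

Base offense level for possession of contraband: 12.
S1 applies: 12 − 1 = 11.
S2 applies: 11 + 4 = 15.
S3 applies (level before this adjustment is 15 < 21, so +1): 15 + 1 = 16.
S4 applies (level before this adjustment is 16 < 18, so +3): 16 + 3 = 19.
Final offense level: 19.
Criminal history: 3 prior points → Category C (3-12).
Level 19 falls in the 16-27 band.
Grid: Level 16-27 × Category C = 40-51 months.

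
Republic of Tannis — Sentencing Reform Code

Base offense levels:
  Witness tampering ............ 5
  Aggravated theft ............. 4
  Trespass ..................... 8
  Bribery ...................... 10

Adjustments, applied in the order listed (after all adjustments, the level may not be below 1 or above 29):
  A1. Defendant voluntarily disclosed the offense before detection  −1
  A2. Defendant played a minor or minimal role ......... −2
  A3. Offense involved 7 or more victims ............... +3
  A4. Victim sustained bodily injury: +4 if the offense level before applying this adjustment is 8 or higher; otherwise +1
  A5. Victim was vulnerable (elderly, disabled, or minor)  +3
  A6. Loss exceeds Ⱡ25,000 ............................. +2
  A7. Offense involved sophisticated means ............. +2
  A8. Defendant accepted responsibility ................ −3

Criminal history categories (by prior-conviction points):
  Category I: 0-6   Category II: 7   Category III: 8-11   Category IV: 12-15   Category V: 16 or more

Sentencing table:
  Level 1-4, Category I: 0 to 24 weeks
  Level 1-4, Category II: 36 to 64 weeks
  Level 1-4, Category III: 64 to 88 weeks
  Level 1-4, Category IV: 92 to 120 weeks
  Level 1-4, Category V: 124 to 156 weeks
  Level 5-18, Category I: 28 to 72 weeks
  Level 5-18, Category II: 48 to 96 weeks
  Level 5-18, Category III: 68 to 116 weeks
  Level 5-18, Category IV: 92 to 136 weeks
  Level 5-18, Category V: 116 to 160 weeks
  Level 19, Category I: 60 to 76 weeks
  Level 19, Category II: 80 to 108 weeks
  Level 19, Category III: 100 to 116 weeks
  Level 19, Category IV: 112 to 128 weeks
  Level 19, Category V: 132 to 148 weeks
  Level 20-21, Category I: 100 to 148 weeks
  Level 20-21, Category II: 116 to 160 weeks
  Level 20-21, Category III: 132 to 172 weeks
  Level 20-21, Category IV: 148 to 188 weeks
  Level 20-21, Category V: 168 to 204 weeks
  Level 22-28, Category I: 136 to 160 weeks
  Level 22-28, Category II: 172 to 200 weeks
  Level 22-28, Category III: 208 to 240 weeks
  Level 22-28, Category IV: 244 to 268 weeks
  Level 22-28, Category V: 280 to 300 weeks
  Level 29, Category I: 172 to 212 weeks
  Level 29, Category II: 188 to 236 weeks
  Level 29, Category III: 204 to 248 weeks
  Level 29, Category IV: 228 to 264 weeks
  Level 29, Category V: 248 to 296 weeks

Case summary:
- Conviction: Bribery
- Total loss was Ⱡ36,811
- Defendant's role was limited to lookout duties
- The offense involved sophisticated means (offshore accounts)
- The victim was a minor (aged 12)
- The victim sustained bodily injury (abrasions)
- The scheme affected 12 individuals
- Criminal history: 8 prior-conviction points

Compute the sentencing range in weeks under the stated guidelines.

Base offense level for bribery: 10.
A2 applies: 10 − 2 = 8.
A3 applies: 8 + 3 = 11.
A4 applies (level before this adjustment is 11 ≥ 8, so +4): 11 + 4 = 15.
A5 applies: 15 + 3 = 18.
A6 applies: 18 + 2 = 20.
A7 applies: 20 + 2 = 22.
Final offense level: 22.
Criminal history: 8 prior points → Category III (8-11).
Level 22 falls in the 22-28 band.
Grid: Level 22-28 × Category III = 208-240 weeks.

208-240 weeks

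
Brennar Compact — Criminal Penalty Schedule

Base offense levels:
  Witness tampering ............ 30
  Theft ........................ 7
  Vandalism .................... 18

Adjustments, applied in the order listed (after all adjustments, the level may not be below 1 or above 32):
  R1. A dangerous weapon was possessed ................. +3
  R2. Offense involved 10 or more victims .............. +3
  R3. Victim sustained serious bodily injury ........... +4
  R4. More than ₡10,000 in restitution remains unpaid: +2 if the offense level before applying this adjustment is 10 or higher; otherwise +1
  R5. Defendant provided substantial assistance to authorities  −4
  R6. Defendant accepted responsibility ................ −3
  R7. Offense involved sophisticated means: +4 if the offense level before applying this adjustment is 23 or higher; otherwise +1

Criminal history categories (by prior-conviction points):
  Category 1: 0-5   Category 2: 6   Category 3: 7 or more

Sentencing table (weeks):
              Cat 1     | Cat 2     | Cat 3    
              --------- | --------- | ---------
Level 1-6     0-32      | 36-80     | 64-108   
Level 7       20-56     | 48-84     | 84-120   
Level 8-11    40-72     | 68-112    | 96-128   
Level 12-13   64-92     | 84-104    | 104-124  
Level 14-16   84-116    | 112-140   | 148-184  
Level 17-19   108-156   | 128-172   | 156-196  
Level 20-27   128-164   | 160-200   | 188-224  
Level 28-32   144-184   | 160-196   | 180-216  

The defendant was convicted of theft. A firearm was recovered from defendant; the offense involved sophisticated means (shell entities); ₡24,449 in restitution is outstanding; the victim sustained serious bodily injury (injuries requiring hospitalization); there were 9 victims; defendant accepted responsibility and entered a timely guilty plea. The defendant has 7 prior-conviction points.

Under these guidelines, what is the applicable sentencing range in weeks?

Base offense level for theft: 7.
R1 applies: 7 + 3 = 10.
R2 does not apply.
R3 applies: 10 + 4 = 14.
R4 applies (level before this adjustment is 14 ≥ 10, so +2): 14 + 2 = 16.
R5 does not apply.
R6 applies: 16 − 3 = 13.
R7 applies (level before this adjustment is 13 < 23, so +1): 13 + 1 = 14.
Final offense level: 14.
Criminal history: 7 prior points → Category 3 (7+).
Level 14 falls in the 14-16 band.
Grid: Level 14-16 × Category 3 = 148-184 weeks.

148-184 weeks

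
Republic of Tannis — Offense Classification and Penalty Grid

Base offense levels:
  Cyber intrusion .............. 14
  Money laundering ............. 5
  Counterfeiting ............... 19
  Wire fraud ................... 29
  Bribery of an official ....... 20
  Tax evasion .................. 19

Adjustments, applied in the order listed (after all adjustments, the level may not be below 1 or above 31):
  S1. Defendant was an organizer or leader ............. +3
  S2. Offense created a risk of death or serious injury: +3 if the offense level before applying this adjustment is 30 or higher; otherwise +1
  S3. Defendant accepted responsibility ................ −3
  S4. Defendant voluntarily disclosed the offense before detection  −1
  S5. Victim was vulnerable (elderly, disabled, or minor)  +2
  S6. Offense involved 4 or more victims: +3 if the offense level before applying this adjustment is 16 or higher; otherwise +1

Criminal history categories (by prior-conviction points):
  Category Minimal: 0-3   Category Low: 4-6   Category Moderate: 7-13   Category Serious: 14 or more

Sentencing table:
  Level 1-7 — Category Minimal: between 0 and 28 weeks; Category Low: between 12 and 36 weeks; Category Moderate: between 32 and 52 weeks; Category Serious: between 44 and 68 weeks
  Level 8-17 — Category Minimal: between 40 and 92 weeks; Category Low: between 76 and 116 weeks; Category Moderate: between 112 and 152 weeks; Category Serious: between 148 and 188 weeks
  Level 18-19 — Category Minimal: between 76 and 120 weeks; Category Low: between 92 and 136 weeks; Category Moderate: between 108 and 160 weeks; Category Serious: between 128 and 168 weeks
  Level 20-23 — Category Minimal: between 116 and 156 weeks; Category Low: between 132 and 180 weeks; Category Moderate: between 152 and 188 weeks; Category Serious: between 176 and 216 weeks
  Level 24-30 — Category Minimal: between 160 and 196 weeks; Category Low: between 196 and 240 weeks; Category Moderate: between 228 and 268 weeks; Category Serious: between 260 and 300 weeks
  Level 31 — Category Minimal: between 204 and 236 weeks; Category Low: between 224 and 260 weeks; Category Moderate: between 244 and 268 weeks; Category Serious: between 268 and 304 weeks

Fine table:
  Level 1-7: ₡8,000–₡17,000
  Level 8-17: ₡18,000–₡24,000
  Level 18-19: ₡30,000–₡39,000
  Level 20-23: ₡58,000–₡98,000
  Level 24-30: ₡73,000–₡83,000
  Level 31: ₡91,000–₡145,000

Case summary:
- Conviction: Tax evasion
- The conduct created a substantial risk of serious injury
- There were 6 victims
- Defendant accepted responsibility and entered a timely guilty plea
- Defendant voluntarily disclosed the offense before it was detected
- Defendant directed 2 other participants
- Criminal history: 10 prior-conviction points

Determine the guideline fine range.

₡58,000–₡98,000

Base offense level for tax evasion: 19.
S1 applies: 19 + 3 = 22.
S2 applies (level before this adjustment is 22 < 30, so +1): 22 + 1 = 23.
S3 applies: 23 − 3 = 20.
S4 applies: 20 − 1 = 19.
S6 applies (level before this adjustment is 19 ≥ 16, so +3): 19 + 3 = 22.
Final offense level: 22.
Level 22 falls in the 20-23 band.
Fine table: Level 20-23 → ₡58,000–₡98,000.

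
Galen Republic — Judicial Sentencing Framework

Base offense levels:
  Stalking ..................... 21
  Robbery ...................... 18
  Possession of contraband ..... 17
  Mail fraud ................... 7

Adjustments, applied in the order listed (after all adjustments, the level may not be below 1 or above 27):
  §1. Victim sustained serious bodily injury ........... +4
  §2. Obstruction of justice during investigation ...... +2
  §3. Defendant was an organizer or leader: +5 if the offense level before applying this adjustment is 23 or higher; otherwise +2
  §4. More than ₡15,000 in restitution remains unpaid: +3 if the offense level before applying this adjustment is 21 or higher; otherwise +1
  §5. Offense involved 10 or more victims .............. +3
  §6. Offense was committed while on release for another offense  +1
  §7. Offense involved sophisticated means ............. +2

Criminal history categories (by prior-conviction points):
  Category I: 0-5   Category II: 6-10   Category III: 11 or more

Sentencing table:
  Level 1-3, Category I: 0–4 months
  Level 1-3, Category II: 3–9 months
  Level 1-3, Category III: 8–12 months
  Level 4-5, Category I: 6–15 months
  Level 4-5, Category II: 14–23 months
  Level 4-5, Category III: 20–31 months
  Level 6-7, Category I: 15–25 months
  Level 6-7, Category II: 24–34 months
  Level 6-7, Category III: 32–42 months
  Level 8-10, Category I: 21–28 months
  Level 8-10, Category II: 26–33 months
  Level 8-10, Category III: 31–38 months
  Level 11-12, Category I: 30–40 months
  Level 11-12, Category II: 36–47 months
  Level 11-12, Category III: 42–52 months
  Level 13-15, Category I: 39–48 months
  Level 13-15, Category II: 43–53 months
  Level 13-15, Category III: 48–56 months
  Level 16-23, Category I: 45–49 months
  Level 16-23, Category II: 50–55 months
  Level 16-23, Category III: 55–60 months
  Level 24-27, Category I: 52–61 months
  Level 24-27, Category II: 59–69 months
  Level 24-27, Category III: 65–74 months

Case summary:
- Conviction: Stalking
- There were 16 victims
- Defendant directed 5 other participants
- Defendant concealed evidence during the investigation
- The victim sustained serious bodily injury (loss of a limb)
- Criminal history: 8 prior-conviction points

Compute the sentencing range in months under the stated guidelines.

59-69 months

Base offense level for stalking: 21.
§1 applies: 21 + 4 = 25.
§2 applies: 25 + 2 = 27.
§3 applies (level before this adjustment is 27 ≥ 23, so +5): 27 + 5 = 32.
§5 applies: 32 + 3 = 35.
§6 does not apply.
§7 does not apply.
Level 35 exceeds the maximum of 27; capped at 27.
Final offense level: 27.
Criminal history: 8 prior points → Category II (6-10).
Level 27 falls in the 24-27 band.
Grid: Level 24-27 × Category II = 59-69 months.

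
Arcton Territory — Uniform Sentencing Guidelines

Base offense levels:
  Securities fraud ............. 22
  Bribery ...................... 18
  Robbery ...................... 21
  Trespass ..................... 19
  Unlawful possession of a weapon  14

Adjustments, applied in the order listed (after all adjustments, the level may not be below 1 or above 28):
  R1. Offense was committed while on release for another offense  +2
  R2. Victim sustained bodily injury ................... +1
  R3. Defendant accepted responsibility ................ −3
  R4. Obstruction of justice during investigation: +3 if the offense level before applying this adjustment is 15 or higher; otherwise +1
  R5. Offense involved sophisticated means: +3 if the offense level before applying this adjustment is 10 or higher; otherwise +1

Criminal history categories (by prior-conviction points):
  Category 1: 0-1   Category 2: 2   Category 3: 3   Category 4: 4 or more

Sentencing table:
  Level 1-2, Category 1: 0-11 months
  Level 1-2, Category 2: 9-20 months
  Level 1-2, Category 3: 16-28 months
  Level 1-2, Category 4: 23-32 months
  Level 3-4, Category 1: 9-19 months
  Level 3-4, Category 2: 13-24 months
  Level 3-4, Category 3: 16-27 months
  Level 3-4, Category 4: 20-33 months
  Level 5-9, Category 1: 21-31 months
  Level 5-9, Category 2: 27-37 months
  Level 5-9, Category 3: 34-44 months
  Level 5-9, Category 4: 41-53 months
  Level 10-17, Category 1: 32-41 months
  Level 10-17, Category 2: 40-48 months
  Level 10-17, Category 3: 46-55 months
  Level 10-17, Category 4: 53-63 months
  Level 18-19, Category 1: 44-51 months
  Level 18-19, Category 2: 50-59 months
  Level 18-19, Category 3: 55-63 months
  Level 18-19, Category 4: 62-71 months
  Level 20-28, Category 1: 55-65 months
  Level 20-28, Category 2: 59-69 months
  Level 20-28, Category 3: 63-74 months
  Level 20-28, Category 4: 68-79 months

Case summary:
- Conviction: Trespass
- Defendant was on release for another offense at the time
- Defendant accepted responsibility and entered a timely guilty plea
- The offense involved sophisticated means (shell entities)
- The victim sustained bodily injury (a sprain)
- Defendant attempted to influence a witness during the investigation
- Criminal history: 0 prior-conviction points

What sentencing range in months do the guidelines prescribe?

55-65 months

Base offense level for trespass: 19.
R1 applies: 19 + 2 = 21.
R2 applies: 21 + 1 = 22.
R3 applies: 22 − 3 = 19.
R4 applies (level before this adjustment is 19 ≥ 15, so +3): 19 + 3 = 22.
R5 applies (level before this adjustment is 22 ≥ 10, so +3): 22 + 3 = 25.
Final offense level: 25.
Criminal history: 0 prior points → Category 1 (0-1).
Level 25 falls in the 20-28 band.
Grid: Level 20-28 × Category 1 = 55-65 months.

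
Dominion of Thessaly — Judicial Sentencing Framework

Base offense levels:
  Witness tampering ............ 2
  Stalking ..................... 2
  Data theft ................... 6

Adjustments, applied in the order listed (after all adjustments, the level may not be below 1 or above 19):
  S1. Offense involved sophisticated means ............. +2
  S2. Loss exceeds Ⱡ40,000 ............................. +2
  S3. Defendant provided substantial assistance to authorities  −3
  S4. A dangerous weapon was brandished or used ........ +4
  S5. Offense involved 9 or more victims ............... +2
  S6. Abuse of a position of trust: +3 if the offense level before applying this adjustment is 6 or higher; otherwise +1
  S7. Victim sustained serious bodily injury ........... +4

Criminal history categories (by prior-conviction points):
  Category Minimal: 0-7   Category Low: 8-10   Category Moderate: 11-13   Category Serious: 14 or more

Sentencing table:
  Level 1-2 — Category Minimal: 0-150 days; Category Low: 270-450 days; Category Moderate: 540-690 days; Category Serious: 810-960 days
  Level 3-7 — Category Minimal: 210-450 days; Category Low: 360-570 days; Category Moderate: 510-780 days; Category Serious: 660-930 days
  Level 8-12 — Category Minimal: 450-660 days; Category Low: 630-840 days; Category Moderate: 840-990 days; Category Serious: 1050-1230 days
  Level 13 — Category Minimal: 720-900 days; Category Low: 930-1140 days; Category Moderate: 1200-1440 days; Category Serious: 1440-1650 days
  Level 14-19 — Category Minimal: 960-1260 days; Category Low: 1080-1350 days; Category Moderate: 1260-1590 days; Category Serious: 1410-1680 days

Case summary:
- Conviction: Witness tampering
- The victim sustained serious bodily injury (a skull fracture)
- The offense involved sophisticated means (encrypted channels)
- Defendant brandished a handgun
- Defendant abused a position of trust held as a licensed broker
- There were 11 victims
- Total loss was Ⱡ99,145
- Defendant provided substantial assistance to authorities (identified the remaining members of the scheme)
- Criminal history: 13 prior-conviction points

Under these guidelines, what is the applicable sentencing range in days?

1260-1590 days

Base offense level for witness tampering: 2.
S1 applies: 2 + 2 = 4.
S2 applies: 4 + 2 = 6.
S3 applies: 6 − 3 = 3.
S4 applies: 3 + 4 = 7.
S5 applies: 7 + 2 = 9.
S6 applies (level before this adjustment is 9 ≥ 6, so +3): 9 + 3 = 12.
S7 applies: 12 + 4 = 16.
Final offense level: 16.
Criminal history: 13 prior points → Category Moderate (11-13).
Level 16 falls in the 14-19 band.
Grid: Level 14-19 × Category Moderate = 1260-1590 days.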